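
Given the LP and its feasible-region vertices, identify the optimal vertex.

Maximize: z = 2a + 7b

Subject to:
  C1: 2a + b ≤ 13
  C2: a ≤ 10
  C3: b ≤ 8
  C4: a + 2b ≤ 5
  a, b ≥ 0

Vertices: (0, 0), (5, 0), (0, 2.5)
(0, 2.5) with z = 17.5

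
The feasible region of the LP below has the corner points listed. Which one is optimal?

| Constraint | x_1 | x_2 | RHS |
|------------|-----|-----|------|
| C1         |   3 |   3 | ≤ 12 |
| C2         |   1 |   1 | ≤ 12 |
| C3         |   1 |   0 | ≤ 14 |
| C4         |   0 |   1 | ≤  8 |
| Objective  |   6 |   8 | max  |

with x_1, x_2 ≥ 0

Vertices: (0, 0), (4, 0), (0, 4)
Evaluating z = 6x_1 + 8x_2 at each vertex:
  (0, 0): z = 0
  (4, 0): z = 24
  (0, 4): z = 32

The largest value is z = 32, attained at (0, 4).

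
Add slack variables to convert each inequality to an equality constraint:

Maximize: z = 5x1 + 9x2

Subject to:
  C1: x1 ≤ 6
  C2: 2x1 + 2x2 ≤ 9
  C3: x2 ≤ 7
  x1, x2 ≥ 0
max z = 5x1 + 9x2

s.t.
  x1 + s1 = 6
  2x1 + 2x2 + s2 = 9
  x2 + s3 = 7
  x1, x2, s1, s2, s3 ≥ 0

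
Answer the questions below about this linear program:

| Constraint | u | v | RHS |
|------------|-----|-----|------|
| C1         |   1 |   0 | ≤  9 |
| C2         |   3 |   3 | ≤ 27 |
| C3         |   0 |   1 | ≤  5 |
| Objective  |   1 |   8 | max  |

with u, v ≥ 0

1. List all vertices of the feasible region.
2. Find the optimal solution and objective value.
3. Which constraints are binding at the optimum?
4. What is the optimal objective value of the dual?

1. (0, 0), (9, 0), (4, 5), (0, 5)
2. u = 4, v = 5, z = 44
3. C2, C3
4. 44 (by strong duality, equal to the primal optimum)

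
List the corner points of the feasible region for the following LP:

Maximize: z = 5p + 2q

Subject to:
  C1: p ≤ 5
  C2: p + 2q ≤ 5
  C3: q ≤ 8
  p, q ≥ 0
Each vertex is the intersection of two constraint boundaries that also satisfies all remaining constraints:
  p = 0 and q = 0 → (0, 0)
  p = 5 and p + 2q = 5 → (5, 0)
  p + 2q = 5 and p = 0 → (0, 2.5)

Vertices: (0, 0), (5, 0), (0, 2.5)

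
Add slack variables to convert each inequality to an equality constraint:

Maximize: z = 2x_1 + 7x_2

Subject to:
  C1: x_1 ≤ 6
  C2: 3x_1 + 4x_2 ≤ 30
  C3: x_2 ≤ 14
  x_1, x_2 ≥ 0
max z = 2x_1 + 7x_2

s.t.
  x_1 + s1 = 6
  3x_1 + 4x_2 + s2 = 30
  x_2 + s3 = 14
  x_1, x_2, s1, s2, s3 ≥ 0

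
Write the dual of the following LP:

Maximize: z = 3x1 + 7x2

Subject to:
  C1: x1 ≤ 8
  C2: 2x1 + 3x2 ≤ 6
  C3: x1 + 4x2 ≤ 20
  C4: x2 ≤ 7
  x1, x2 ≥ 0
Minimize: z = 8y1 + 6y2 + 20y3 + 7y4

Subject to:
  C1: -y1 - 2y2 - y3 ≤ -3
  C2: -3y2 - 4y3 - y4 ≤ -7
  y1, y2, y3, y4 ≥ 0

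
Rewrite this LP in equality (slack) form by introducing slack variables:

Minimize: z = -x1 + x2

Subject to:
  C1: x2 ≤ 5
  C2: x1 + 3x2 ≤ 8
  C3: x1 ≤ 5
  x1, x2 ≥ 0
min z = -x1 + x2

s.t.
  x2 + s1 = 5
  x1 + 3x2 + s2 = 8
  x1 + s3 = 5
  x1, x2, s1, s2, s3 ≥ 0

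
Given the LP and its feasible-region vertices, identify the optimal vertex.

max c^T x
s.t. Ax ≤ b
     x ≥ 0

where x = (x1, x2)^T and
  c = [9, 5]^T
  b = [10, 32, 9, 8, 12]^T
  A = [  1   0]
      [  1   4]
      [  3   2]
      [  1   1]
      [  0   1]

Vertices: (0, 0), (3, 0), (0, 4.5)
Evaluating z = 9x1 + 5x2 at each vertex:
  (0, 0): z = 0
  (3, 0): z = 27
  (0, 4.5): z = 22.5

The largest value is z = 27, attained at (3, 0).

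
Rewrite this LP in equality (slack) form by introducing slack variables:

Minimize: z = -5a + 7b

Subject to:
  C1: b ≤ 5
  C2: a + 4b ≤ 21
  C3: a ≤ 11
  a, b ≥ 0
min z = -5a + 7b

s.t.
  b + s1 = 5
  a + 4b + s2 = 21
  a + s3 = 11
  a, b, s1, s2, s3 ≥ 0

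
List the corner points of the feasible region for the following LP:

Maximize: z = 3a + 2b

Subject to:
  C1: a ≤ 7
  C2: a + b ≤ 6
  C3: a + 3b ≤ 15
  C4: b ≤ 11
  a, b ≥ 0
Each vertex is the intersection of two constraint boundaries that also satisfies all remaining constraints:
  a = 0 and b = 0 → (0, 0)
  a + b = 6 and b = 0 → (6, 0)
  a + b = 6 and a + 3b = 15 → (1.5, 4.5)
  a + 3b = 15 and a = 0 → (0, 5)

Vertices: (0, 0), (6, 0), (1.5, 4.5), (0, 5)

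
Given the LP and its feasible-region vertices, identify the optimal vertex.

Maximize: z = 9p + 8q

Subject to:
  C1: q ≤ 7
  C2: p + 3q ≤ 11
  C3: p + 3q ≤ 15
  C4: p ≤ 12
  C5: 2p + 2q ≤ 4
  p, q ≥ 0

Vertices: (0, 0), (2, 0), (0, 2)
(2, 0) with z = 18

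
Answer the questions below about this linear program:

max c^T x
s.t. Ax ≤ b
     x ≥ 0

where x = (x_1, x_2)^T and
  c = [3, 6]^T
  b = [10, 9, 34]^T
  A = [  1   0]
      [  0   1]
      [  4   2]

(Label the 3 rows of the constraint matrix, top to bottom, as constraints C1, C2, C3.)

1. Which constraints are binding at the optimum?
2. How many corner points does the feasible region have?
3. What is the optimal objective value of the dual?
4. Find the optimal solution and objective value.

1. C2, C3
2. 4
3. 66 (by strong duality, equal to the primal optimum)
4. x_1 = 4, x_2 = 9, z = 66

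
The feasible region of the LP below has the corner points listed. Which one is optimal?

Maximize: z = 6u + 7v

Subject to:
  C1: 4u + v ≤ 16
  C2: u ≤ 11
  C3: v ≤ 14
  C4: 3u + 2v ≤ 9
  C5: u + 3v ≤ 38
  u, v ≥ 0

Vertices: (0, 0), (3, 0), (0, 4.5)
(0, 4.5) with z = 31.5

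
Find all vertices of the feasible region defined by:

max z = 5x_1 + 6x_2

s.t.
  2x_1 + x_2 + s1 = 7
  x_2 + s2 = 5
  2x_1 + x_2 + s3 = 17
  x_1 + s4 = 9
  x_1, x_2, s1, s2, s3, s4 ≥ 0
Each vertex is the intersection of two constraint boundaries that also satisfies all remaining constraints:
  x_1 = 0 and x_2 = 0 → (0, 0)
  2x_1 + x_2 = 7 and x_2 = 0 → (3.5, 0)
  2x_1 + x_2 = 7 and x_2 = 5 → (1, 5)
  x_2 = 5 and x_1 = 0 → (0, 5)

Vertices: (0, 0), (3.5, 0), (1, 5), (0, 5)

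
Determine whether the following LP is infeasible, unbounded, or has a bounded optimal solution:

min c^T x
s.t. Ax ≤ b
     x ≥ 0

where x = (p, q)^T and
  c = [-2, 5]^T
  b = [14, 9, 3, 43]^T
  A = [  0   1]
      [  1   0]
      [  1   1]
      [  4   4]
The point (3, 0) satisfies every constraint, so the LP is feasible; the constraints give p ≤ 9 and q ≤ 14, which with p, q ≥ 0 keep the feasible region inside a bounded box. A feasible, bounded LP attains a finite optimum at a vertex.

Bounded optimum: z* = -6 at (3, 0).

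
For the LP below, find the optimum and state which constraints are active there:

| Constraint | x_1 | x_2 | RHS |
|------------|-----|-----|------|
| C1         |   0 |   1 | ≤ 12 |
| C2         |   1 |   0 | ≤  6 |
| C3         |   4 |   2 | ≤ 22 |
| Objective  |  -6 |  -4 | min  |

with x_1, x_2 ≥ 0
Optimal: x_1 = 0, x_2 = 11
Slack at optimum:
  C1: slack = 1
  C2: slack = 6
  C3: slack = 0 (binding)
  x_1 ≥ 0: x_1 = 0 (binding)
  x_2 ≥ 0: x_2 = 11
Binding constraints: C3, x_1 ≥ 0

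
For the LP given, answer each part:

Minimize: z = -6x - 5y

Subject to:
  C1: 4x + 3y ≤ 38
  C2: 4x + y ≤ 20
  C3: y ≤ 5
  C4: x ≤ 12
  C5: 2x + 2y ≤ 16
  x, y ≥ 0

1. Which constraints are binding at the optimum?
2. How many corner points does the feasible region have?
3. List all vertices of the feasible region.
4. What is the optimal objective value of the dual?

1. C2, C5
2. 5
3. (0, 0), (5, 0), (4, 4), (3, 5), (0, 5)
4. -44 (by strong duality, equal to the primal optimum)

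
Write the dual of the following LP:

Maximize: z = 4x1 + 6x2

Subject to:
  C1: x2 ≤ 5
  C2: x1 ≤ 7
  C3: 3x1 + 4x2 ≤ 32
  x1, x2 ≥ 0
Minimize: z = 5y1 + 7y2 + 32y3

Subject to:
  C1: -y2 - 3y3 ≤ -4
  C2: -y1 - 4y3 ≤ -6
  y1, y2, y3 ≥ 0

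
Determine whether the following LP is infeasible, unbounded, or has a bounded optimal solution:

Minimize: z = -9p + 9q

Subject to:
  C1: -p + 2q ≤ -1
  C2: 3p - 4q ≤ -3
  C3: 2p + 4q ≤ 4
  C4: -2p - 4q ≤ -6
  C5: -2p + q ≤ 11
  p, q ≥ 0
C3 requires 2p + 4q ≤ 4, while C4 (-2p - 4q ≤ -6) is equivalent to 2p + 4q ≥ 6. Together they would need 6 ≤ 2p + 4q ≤ 4, which is impossible since 6 > 4. No point satisfies all constraints.

Infeasible — the constraint set is empty.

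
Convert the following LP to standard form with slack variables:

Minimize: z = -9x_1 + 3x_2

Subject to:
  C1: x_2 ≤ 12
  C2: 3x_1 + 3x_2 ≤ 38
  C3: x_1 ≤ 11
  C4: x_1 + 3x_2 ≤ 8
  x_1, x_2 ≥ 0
min z = -9x_1 + 3x_2

s.t.
  x_2 + s1 = 12
  3x_1 + 3x_2 + s2 = 38
  x_1 + s3 = 11
  x_1 + 3x_2 + s4 = 8
  x_1, x_2, s1, s2, s3, s4 ≥ 0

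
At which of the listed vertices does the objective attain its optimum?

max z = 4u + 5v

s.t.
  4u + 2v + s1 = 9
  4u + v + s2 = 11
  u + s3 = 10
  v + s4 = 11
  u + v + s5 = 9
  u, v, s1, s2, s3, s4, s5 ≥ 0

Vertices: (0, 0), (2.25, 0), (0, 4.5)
(0, 4.5) with z = 22.5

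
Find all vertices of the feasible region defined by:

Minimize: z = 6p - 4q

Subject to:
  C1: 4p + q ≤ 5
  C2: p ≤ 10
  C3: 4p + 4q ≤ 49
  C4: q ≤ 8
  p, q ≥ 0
Each vertex is the intersection of two constraint boundaries that also satisfies all remaining constraints:
  p = 0 and q = 0 → (0, 0)
  4p + q = 5 and q = 0 → (1.25, 0)
  4p + q = 5 and p = 0 → (0, 5)

Vertices: (0, 0), (1.25, 0), (0, 5)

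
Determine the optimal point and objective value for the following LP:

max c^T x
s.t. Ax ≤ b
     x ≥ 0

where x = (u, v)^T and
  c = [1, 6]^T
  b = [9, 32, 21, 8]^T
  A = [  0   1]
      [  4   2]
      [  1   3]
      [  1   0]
Each vertex is the intersection of two constraint boundaries that also satisfies all remaining constraints:
  u = 0 and v = 0 → (0, 0)
  4u + 2v = 32 and u = 8 → (8, 0)
  4u + 2v = 32 and u + 3v = 21 → (5.4, 5.2)
  u + 3v = 21 and u = 0 → (0, 7)

Evaluating z = u + 6v at each vertex:
  (0, 0): z = 0
  (8, 0): z = 8
  (5.4, 5.2): z = 36.6
  (0, 7): z = 42

The maximum is at (0, 7) with z = 42.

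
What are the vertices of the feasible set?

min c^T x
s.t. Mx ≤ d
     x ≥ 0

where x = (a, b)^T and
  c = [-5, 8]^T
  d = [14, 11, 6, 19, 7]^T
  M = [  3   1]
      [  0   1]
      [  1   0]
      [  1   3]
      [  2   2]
Each vertex is the intersection of two constraint boundaries that also satisfies all remaining constraints:
  a = 0 and b = 0 → (0, 0)
  2a + 2b = 7 and b = 0 → (3.5, 0)
  2a + 2b = 7 and a = 0 → (0, 3.5)

Vertices: (0, 0), (3.5, 0), (0, 3.5)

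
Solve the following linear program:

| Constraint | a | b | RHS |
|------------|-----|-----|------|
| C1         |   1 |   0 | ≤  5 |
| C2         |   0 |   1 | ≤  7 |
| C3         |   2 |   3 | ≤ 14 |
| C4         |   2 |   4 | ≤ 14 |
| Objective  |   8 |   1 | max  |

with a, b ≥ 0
Each vertex is the intersection of two constraint boundaries that also satisfies all remaining constraints:
  a = 0 and b = 0 → (0, 0)
  a = 5 and b = 0 → (5, 0)
  a = 5 and 2a + 4b = 14 → (5, 1)
  2a + 4b = 14 and a = 0 → (0, 3.5)

Evaluating z = 8a + b at each vertex:
  (0, 0): z = 0
  (5, 0): z = 40
  (5, 1): z = 41
  (0, 3.5): z = 3.5

The maximum is at (5, 1) with z = 41.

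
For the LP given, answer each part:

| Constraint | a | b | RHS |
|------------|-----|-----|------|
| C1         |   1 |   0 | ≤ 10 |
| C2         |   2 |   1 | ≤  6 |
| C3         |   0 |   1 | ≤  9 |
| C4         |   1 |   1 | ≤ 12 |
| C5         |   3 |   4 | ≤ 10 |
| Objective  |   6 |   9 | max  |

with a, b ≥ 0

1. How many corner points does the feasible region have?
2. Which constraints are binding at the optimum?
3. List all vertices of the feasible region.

1. 4
2. C5, a ≥ 0
3. (0, 0), (3, 0), (2.8, 0.4), (0, 2.5)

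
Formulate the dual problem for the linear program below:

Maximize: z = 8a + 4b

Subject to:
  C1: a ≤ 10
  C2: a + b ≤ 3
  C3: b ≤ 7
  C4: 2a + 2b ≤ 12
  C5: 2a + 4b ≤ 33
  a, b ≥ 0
Minimize: z = 10y1 + 3y2 + 7y3 + 12y4 + 33y5

Subject to:
  C1: -y1 - y2 - 2y4 - 2y5 ≤ -8
  C2: -y2 - y3 - 2y4 - 4y5 ≤ -4
  y1, y2, y3, y4, y5 ≥ 0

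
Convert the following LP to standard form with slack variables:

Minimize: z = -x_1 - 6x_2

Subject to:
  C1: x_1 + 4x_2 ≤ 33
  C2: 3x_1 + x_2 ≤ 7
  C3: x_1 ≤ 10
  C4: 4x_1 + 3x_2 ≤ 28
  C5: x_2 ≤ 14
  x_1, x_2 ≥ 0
min z = -x_1 - 6x_2

s.t.
  x_1 + 4x_2 + s1 = 33
  3x_1 + x_2 + s2 = 7
  x_1 + s3 = 10
  4x_1 + 3x_2 + s4 = 28
  x_2 + s5 = 14
  x_1, x_2, s1, s2, s3, s4, s5 ≥ 0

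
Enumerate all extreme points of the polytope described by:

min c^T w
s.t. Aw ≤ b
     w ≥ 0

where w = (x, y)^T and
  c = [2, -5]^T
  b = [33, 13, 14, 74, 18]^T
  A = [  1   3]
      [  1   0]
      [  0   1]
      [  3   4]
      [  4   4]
Each vertex is the intersection of two constraint boundaries that also satisfies all remaining constraints:
  x = 0 and y = 0 → (0, 0)
  4x + 4y = 18 and y = 0 → (4.5, 0)
  4x + 4y = 18 and x = 0 → (0, 4.5)

Vertices: (0, 0), (4.5, 0), (0, 4.5)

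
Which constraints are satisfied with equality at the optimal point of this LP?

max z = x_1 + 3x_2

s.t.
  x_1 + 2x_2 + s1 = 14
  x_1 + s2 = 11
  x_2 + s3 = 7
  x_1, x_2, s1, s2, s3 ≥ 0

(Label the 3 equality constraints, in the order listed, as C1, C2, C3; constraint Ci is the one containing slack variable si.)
Optimal: x_1 = 0, x_2 = 7
Slack at optimum:
  C1: slack = 0 (binding)
  C2: slack = 11
  C3: slack = 0 (binding)
  x_1 ≥ 0: x_1 = 0 (binding)
  x_2 ≥ 0: x_2 = 7
Binding constraints: C1, C3, x_1 ≥ 0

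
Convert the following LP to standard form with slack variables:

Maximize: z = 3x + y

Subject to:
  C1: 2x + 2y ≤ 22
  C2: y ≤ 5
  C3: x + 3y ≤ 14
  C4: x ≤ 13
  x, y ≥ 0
max z = 3x + y

s.t.
  2x + 2y + s1 = 22
  y + s2 = 5
  x + 3y + s3 = 14
  x + s4 = 13
  x, y, s1, s2, s3, s4 ≥ 0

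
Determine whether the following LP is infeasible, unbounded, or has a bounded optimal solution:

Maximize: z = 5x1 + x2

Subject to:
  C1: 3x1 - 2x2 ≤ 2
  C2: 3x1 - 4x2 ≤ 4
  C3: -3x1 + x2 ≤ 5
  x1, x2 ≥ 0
Feasible point: (0, 0) satisfies every constraint, so the LP is feasible.
Direction d = (2, 3): for each constraint row a, a·d ≤ 0 —
  (3)(2) + (-2)(3) = 0 ≤ 0
  (3)(2) + (-4)(3) = -6 ≤ 0
  (-3)(2) + (1)(3) = -3 ≤ 0
and d ≥ 0, so (0, 0) + t·d stays feasible for every t ≥ 0. Along this ray z = 5x1 + x2 changes by 13 per unit t, so z → +∞.

The LP is unbounded; z can be made arbitrarily large.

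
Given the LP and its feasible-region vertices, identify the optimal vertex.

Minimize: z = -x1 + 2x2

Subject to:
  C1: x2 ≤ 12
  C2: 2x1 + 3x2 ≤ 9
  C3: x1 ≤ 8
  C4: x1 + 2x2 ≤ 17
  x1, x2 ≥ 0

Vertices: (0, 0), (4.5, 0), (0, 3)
(4.5, 0) with z = -4.5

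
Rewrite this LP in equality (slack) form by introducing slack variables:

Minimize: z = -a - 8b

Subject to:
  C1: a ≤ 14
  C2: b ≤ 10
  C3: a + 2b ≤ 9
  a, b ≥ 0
min z = -a - 8b

s.t.
  a + s1 = 14
  b + s2 = 10
  a + 2b + s3 = 9
  a, b, s1, s2, s3 ≥ 0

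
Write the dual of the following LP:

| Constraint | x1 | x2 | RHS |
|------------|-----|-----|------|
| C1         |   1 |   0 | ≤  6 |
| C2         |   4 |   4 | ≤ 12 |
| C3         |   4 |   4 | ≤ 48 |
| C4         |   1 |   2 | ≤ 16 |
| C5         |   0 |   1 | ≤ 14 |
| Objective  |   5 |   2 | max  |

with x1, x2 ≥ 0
Minimize: z = 6y1 + 12y2 + 48y3 + 16y4 + 14y5

Subject to:
  C1: -y1 - 4y2 - 4y3 - y4 ≤ -5
  C2: -4y2 - 4y3 - 2y4 - y5 ≤ -2
  y1, y2, y3, y4, y5 ≥ 0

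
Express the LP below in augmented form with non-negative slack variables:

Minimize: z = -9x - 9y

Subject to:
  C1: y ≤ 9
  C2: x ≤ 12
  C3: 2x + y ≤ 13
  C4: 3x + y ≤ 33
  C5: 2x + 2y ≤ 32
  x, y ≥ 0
min z = -9x - 9y

s.t.
  y + s1 = 9
  x + s2 = 12
  2x + y + s3 = 13
  3x + y + s4 = 33
  2x + 2y + s5 = 32
  x, y, s1, s2, s3, s4, s5 ≥ 0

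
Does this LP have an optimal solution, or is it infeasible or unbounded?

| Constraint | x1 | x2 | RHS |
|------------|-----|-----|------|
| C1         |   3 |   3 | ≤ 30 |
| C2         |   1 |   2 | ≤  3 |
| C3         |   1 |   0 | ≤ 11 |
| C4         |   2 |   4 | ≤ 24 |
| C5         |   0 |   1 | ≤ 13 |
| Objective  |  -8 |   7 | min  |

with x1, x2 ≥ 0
The point (3, 0) satisfies every constraint, so the LP is feasible; the constraints give x1 ≤ 11 and x2 ≤ 13, which with x1, x2 ≥ 0 keep the feasible region inside a bounded box. A feasible, bounded LP attains a finite optimum at a vertex.

Evaluating z = -8x1 + 7x2 at each vertex:
  (0, 0): z = 0
  (3, 0): z = -24
  (0, 1.5): z = 10.5

Bounded optimum: z* = -24 at (3, 0).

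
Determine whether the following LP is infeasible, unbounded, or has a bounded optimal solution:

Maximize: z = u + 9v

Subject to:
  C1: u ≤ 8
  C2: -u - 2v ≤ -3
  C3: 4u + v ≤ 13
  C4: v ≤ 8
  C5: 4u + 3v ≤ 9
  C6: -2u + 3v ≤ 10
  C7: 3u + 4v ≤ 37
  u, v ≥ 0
The point (0, 3) satisfies every constraint, so the LP is feasible; the constraints give u ≤ 8 and v ≤ 8, which with u, v ≥ 0 keep the feasible region inside a bounded box. A feasible, bounded LP attains a finite optimum at a vertex.

Evaluating z = u + 9v at each vertex:
  (0, 1.5): z = 13.5
  (1.8, 0.6): z = 7.2
  (0, 3): z = 27

Bounded optimum: z* = 27 at (0, 3).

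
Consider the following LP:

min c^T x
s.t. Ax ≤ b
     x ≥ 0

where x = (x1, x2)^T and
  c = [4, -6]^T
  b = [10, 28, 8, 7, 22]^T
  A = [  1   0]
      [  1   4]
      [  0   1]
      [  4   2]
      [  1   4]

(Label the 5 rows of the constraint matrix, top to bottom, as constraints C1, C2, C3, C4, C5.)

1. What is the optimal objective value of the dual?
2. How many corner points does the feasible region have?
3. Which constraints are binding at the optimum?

1. -21 (by strong duality, equal to the primal optimum)
2. 3
3. C4, x1 ≥ 0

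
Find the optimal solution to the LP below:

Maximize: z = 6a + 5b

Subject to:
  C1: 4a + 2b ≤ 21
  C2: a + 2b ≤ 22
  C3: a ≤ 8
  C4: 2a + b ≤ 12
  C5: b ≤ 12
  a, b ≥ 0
a = 0, b = 10.5, z = 52.5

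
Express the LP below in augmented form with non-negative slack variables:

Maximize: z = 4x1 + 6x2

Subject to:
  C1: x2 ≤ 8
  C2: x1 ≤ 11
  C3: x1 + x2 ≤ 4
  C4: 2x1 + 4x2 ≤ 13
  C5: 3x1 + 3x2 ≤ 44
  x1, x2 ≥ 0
max z = 4x1 + 6x2

s.t.
  x2 + s1 = 8
  x1 + s2 = 11
  x1 + x2 + s3 = 4
  2x1 + 4x2 + s4 = 13
  3x1 + 3x2 + s5 = 44
  x1, x2, s1, s2, s3, s4, s5 ≥ 0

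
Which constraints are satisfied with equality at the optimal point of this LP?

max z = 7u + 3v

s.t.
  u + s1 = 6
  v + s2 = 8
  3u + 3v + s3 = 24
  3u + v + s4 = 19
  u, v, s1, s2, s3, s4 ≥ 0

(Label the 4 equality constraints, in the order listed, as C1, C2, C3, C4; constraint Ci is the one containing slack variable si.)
Optimal: u = 5.5, v = 2.5
Slack at optimum:
  C1: slack = 0.5
  C2: slack = 5.5
  C3: slack = 0 (binding)
  C4: slack = 0 (binding)
  u ≥ 0: u = 5.5
  v ≥ 0: v = 2.5
Binding constraints: C3, C4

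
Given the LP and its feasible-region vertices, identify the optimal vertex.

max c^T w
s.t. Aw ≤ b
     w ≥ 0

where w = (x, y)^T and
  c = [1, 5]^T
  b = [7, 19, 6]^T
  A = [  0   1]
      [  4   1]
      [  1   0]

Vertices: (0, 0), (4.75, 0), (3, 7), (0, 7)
(3, 7) with z = 38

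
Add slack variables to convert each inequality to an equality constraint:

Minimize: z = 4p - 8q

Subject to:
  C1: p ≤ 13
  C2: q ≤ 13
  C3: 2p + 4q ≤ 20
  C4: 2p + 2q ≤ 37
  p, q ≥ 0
min z = 4p - 8q

s.t.
  p + s1 = 13
  q + s2 = 13
  2p + 4q + s3 = 20
  2p + 2q + s4 = 37
  p, q, s1, s2, s3, s4 ≥ 0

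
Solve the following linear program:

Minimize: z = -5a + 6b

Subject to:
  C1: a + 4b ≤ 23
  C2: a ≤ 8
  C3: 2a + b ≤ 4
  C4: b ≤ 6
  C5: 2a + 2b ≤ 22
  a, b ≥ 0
Each vertex is the intersection of two constraint boundaries that also satisfies all remaining constraints:
  a = 0 and b = 0 → (0, 0)
  2a + b = 4 and b = 0 → (2, 0)
  2a + b = 4 and a = 0 → (0, 4)

Evaluating z = -5a + 6b at each vertex:
  (0, 0): z = 0
  (2, 0): z = -10
  (0, 4): z = 24

The minimum is at (2, 0) with z = -10.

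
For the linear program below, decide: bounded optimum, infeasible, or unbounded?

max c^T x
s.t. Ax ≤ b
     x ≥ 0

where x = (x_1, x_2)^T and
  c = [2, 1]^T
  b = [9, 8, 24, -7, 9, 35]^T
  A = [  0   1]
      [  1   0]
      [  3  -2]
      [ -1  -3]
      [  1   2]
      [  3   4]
The point (8, 0.5) satisfies every constraint, so the LP is feasible; the constraints give x_1 ≤ 8 and x_2 ≤ 9, which with x_1, x_2 ≥ 0 keep the feasible region inside a bounded box. A feasible, bounded LP attains a finite optimum at a vertex.

Evaluating z = 2x_1 + x_2 at each vertex:
  (7, 0): z = 14
  (8, 0): z = 16
  (8, 0.5): z = 16.5
  (0, 4.5): z = 4.5
  (0, 2.333): z = 2.333

Feasible with finite optimum z* = 16.5 at (8, 0.5).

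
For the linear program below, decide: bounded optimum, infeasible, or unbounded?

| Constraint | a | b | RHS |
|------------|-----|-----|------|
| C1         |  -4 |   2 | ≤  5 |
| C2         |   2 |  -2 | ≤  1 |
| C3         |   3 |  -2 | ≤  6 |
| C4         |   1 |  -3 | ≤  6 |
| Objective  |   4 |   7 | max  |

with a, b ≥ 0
Feasible point: (0, 0) satisfies every constraint, so the LP is feasible.
Direction d = (1, 2): for each constraint row a, a·d ≤ 0 —
  (-4)(1) + (2)(2) = 0 ≤ 0
  (2)(1) + (-2)(2) = -2 ≤ 0
  (3)(1) + (-2)(2) = -1 ≤ 0
  (1)(1) + (-3)(2) = -5 ≤ 0
and d ≥ 0, so (0, 0) + t·d stays feasible for every t ≥ 0. Along this ray z = 4a + 7b changes by 18 per unit t, so z → +∞.

The LP is unbounded; z can be made arbitrarily large.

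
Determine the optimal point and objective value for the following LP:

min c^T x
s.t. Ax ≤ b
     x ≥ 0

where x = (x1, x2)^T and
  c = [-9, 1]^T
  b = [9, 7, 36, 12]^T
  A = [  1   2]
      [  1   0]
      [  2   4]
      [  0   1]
x1 = 7, x2 = 0, z = -63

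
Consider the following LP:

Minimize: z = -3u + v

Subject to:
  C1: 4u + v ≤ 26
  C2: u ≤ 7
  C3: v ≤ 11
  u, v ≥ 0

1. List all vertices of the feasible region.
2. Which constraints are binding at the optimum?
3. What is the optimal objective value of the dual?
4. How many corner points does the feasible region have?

1. (0, 0), (6.5, 0), (3.75, 11), (0, 11)
2. C1, v ≥ 0
3. -19.5 (by strong duality, equal to the primal optimum)
4. 4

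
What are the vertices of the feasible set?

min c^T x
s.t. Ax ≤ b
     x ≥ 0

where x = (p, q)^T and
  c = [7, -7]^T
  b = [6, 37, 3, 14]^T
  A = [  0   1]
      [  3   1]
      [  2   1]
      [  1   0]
Each vertex is the intersection of two constraint boundaries that also satisfies all remaining constraints:
  p = 0 and q = 0 → (0, 0)
  2p + q = 3 and q = 0 → (1.5, 0)
  2p + q = 3 and p = 0 → (0, 3)

Vertices: (0, 0), (1.5, 0), (0, 3)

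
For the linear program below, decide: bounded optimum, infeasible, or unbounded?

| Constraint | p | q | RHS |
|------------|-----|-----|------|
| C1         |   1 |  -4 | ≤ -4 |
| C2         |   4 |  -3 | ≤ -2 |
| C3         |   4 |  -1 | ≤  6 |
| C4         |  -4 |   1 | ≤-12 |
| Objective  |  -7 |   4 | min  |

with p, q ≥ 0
C3 requires 4p - q ≤ 6, while C4 (-4p + q ≤ -12) is equivalent to 4p - q ≥ 12. Together they would need 12 ≤ 4p - q ≤ 6, which is impossible since 12 > 6. No point satisfies all constraints.

Infeasible: no point satisfies all constraints simultaneously.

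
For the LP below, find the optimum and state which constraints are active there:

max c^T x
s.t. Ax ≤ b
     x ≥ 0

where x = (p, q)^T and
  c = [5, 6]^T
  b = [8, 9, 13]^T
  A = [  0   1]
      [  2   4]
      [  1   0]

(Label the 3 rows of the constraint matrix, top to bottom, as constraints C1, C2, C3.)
Optimal: p = 4.5, q = 0
Slack at optimum:
  C1: slack = 8
  C2: slack = 0 (binding)
  C3: slack = 8.5
  p ≥ 0: p = 4.5
  q ≥ 0: q = 0 (binding)
Binding constraints: C2, q ≥ 0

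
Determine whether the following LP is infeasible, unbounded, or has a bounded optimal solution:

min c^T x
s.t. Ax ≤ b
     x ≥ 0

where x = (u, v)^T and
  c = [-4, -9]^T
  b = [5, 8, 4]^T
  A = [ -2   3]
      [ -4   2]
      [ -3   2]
Feasible point: (0, 0) satisfies every constraint, so the LP is feasible.
Direction d = (1, 0): for each constraint row a, a·d ≤ 0 —
  (-2)(1) + (3)(0) = -2 ≤ 0
  (-4)(1) + (2)(0) = -4 ≤ 0
  (-3)(1) + (2)(0) = -3 ≤ 0
and d ≥ 0, so (0, 0) + t·d stays feasible for every t ≥ 0. Along this ray z = -4u - 9v changes by -4 per unit t, so z → −∞.

Unbounded — the objective can decrease without bound over the feasible region.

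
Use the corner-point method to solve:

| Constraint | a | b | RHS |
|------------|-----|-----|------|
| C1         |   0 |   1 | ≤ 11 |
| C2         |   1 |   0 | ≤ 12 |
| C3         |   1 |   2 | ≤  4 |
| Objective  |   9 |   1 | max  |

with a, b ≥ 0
Each vertex is the intersection of two constraint boundaries that also satisfies all remaining constraints:
  a = 0 and b = 0 → (0, 0)
  a + 2b = 4 and b = 0 → (4, 0)
  a + 2b = 4 and a = 0 → (0, 2)

Evaluating z = 9a + b at each vertex:
  (0, 0): z = 0
  (4, 0): z = 36
  (0, 2): z = 2

The maximum is at (4, 0) with z = 36.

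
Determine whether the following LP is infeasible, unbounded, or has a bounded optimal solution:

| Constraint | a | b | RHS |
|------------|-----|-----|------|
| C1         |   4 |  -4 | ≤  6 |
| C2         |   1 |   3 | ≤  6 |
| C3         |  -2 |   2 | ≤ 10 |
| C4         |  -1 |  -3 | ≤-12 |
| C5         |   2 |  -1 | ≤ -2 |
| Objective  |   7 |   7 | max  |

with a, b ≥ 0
C2 requires a + 3b ≤ 6, while C4 (-a - 3b ≤ -12) is equivalent to a + 3b ≥ 12. Together they would need 12 ≤ a + 3b ≤ 6, which is impossible since 12 > 6. No point satisfies all constraints.

Infeasible — the constraint set is empty.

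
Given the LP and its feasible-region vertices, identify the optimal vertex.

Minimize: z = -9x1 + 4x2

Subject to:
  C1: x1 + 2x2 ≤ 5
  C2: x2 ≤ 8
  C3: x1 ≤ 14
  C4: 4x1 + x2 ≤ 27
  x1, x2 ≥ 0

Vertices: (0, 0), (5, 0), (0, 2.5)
(5, 0) with z = -45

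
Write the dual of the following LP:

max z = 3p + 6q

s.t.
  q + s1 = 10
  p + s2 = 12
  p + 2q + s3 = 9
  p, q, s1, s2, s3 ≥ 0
Minimize: z = 10y1 + 12y2 + 9y3

Subject to:
  C1: -y2 - y3 ≤ -3
  C2: -y1 - 2y3 ≤ -6
  y1, y2, y3 ≥ 0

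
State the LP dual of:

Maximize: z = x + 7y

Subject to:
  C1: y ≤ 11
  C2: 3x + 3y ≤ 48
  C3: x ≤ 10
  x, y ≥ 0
Minimize: z = 11y1 + 48y2 + 10y3

Subject to:
  C1: -3y2 - y3 ≤ -1
  C2: -y1 - 3y2 ≤ -7
  y1, y2, y3 ≥ 0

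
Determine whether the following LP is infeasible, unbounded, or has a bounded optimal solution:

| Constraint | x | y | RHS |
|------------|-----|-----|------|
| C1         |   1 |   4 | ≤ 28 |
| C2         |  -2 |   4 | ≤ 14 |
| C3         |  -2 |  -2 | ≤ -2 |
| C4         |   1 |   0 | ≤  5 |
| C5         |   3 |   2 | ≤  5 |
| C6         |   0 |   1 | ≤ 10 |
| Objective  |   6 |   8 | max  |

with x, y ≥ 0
The point (0, 2.5) satisfies every constraint, so the LP is feasible; the constraints give x ≤ 5 and y ≤ 10, which with x, y ≥ 0 keep the feasible region inside a bounded box. A feasible, bounded LP attains a finite optimum at a vertex.

Evaluating z = 6x + 8y at each vertex:
  (1, 0): z = 6
  (1.667, 0): z = 10
  (0, 2.5): z = 20
  (0, 1): z = 8

Bounded optimum: z* = 20 at (0, 2.5).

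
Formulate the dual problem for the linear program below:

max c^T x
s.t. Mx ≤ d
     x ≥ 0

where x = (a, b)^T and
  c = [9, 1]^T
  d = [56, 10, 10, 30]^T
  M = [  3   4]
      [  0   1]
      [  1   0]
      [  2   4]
Minimize: z = 56y1 + 10y2 + 10y3 + 30y4

Subject to:
  C1: -3y1 - y3 - 2y4 ≤ -9
  C2: -4y1 - y2 - 4y4 ≤ -1
  y1, y2, y3, y4 ≥ 0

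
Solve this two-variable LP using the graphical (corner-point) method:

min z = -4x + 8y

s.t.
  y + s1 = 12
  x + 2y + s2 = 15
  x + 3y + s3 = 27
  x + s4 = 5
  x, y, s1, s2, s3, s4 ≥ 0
x = 5, y = 0, z = -20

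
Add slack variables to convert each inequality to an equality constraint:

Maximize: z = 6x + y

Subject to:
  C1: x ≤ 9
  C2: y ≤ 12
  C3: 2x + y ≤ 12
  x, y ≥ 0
max z = 6x + y

s.t.
  x + s1 = 9
  y + s2 = 12
  2x + y + s3 = 12
  x, y, s1, s2, s3 ≥ 0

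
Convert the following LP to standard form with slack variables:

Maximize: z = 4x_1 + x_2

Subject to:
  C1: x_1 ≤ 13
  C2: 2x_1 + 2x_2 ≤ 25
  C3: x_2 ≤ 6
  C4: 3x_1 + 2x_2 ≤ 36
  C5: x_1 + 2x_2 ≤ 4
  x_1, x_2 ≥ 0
max z = 4x_1 + x_2

s.t.
  x_1 + s1 = 13
  2x_1 + 2x_2 + s2 = 25
  x_2 + s3 = 6
  3x_1 + 2x_2 + s4 = 36
  x_1 + 2x_2 + s5 = 4
  x_1, x_2, s1, s2, s3, s4, s5 ≥ 0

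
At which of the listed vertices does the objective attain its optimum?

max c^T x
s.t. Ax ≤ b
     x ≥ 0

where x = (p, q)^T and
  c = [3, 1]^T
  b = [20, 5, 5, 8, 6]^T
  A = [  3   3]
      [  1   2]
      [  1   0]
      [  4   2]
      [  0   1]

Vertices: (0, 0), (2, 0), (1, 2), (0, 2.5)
(2, 0) with z = 6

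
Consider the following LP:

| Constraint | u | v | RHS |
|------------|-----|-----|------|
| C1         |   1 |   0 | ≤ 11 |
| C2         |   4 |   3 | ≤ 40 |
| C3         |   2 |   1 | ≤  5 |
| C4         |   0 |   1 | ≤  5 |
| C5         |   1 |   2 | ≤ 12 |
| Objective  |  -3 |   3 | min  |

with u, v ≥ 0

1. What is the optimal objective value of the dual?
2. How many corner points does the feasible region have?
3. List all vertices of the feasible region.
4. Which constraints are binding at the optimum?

1. -7.5 (by strong duality, equal to the primal optimum)
2. 3
3. (0, 0), (2.5, 0), (0, 5)
4. C3, v ≥ 0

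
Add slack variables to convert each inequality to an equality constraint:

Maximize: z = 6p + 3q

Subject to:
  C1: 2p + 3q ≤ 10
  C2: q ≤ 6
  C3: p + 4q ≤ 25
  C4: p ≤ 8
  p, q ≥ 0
max z = 6p + 3q

s.t.
  2p + 3q + s1 = 10
  q + s2 = 6
  p + 4q + s3 = 25
  p + s4 = 8
  p, q, s1, s2, s3, s4 ≥ 0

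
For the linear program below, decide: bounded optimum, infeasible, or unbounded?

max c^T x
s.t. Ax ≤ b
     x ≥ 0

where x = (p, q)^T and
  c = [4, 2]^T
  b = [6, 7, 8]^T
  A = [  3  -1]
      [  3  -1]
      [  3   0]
Feasible point: (0, 0) satisfies every constraint, so the LP is feasible.
Direction d = (0, 1): for each constraint row a, a·d ≤ 0 —
  (3)(0) + (-1)(1) = -1 ≤ 0
  (3)(0) + (-1)(1) = -1 ≤ 0
  (3)(0) + (0)(1) = 0 ≤ 0
and d ≥ 0, so (0, 0) + t·d stays feasible for every t ≥ 0. Along this ray z = 4p + 2q changes by 2 per unit t, so z → +∞.

Unbounded — the objective can increase without bound over the feasible region.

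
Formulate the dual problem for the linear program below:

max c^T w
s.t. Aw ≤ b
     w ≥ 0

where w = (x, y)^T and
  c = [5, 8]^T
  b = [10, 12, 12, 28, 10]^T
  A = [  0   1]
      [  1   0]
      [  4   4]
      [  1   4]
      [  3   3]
Minimize: z = 10y1 + 12y2 + 12y3 + 28y4 + 10y5

Subject to:
  C1: -y2 - 4y3 - y4 - 3y5 ≤ -5
  C2: -y1 - 4y3 - 4y4 - 3y5 ≤ -8
  y1, y2, y3, y4, y5 ≥ 0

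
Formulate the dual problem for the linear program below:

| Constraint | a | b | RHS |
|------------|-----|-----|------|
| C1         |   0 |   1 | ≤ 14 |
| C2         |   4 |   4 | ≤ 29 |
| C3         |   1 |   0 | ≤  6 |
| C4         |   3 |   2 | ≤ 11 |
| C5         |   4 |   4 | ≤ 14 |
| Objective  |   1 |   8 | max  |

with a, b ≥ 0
Minimize: z = 14y1 + 29y2 + 6y3 + 11y4 + 14y5

Subject to:
  C1: -4y2 - y3 - 3y4 - 4y5 ≤ -1
  C2: -y1 - 4y2 - 2y4 - 4y5 ≤ -8
  y1, y2, y3, y4, y5 ≥ 0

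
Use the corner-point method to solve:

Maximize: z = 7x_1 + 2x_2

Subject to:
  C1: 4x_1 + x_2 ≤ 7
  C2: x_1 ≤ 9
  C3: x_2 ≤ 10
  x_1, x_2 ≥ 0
Each vertex is the intersection of two constraint boundaries that also satisfies all remaining constraints:
  x_1 = 0 and x_2 = 0 → (0, 0)
  4x_1 + x_2 = 7 and x_2 = 0 → (1.75, 0)
  4x_1 + x_2 = 7 and x_1 = 0 → (0, 7)

Evaluating z = 7x_1 + 2x_2 at each vertex:
  (0, 0): z = 0
  (1.75, 0): z = 12.25
  (0, 7): z = 14

The maximum is at (0, 7) with z = 14.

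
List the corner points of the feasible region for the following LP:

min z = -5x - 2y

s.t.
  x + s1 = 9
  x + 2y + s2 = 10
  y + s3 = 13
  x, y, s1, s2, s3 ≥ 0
Each vertex is the intersection of two constraint boundaries that also satisfies all remaining constraints:
  x = 0 and y = 0 → (0, 0)
  x = 9 and y = 0 → (9, 0)
  x = 9 and x + 2y = 10 → (9, 0.5)
  x + 2y = 10 and x = 0 → (0, 5)

Vertices: (0, 0), (9, 0), (9, 0.5), (0, 5)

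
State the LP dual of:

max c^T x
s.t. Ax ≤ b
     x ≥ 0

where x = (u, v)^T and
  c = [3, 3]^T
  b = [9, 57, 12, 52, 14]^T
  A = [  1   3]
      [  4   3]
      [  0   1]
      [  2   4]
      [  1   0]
Minimize: z = 9y1 + 57y2 + 12y3 + 52y4 + 14y5

Subject to:
  C1: -y1 - 4y2 - 2y4 - y5 ≤ -3
  C2: -3y1 - 3y2 - y3 - 4y4 ≤ -3
  y1, y2, y3, y4, y5 ≥ 0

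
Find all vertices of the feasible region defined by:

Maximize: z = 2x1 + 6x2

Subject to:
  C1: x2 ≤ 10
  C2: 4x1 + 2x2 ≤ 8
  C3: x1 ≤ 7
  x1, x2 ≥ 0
Each vertex is the intersection of two constraint boundaries that also satisfies all remaining constraints:
  x1 = 0 and x2 = 0 → (0, 0)
  4x1 + 2x2 = 8 and x2 = 0 → (2, 0)
  4x1 + 2x2 = 8 and x1 = 0 → (0, 4)

Vertices: (0, 0), (2, 0), (0, 4)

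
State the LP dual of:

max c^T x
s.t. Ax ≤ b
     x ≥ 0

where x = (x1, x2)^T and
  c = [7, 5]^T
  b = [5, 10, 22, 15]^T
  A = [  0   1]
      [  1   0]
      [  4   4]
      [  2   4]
Minimize: z = 5y1 + 10y2 + 22y3 + 15y4

Subject to:
  C1: -y2 - 4y3 - 2y4 ≤ -7
  C2: -y1 - 4y3 - 4y4 ≤ -5
  y1, y2, y3, y4 ≥ 0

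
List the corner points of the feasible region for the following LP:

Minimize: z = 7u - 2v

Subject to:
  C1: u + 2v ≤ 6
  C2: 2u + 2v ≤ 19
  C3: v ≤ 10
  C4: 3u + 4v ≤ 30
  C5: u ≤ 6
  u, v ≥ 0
Each vertex is the intersection of two constraint boundaries that also satisfies all remaining constraints:
  u = 0 and v = 0 → (0, 0)
  u + 2v = 6 and u = 6 → (6, 0)
  u + 2v = 6 and u = 0 → (0, 3)

Vertices: (0, 0), (6, 0), (0, 3)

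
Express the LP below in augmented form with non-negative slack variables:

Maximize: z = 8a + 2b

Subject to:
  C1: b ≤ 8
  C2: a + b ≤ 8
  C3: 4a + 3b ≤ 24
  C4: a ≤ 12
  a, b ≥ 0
max z = 8a + 2b

s.t.
  b + s1 = 8
  a + b + s2 = 8
  4a + 3b + s3 = 24
  a + s4 = 12
  a, b, s1, s2, s3, s4 ≥ 0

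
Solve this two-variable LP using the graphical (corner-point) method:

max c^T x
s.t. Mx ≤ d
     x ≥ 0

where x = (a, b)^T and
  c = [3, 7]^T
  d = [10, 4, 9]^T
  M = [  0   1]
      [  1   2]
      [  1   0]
Each vertex is the intersection of two constraint boundaries that also satisfies all remaining constraints:
  a = 0 and b = 0 → (0, 0)
  a + 2b = 4 and b = 0 → (4, 0)
  a + 2b = 4 and a = 0 → (0, 2)

Evaluating z = 3a + 7b at each vertex:
  (0, 0): z = 0
  (4, 0): z = 12
  (0, 2): z = 14

The maximum is at (0, 2) with z = 14.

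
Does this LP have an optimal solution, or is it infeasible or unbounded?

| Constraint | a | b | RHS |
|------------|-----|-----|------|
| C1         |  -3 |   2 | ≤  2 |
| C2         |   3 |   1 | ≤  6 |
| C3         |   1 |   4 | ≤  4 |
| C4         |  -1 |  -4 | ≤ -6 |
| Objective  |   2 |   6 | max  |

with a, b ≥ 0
C3 requires a + 4b ≤ 4, while C4 (-a - 4b ≤ -6) is equivalent to a + 4b ≥ 6. Together they would need 6 ≤ a + 4b ≤ 4, which is impossible since 6 > 4. No point satisfies all constraints.

The feasible region is empty; the LP is infeasible.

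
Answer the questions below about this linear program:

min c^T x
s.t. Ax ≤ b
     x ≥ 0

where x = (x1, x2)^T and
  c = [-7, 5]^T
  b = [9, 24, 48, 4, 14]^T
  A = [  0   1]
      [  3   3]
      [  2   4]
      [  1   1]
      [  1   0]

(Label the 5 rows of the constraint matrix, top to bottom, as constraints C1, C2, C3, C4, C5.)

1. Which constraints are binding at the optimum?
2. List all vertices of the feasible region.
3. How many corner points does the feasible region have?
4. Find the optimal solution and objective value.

1. C4, x2 ≥ 0
2. (0, 0), (4, 0), (0, 4)
3. 3
4. x1 = 4, x2 = 0, z = -28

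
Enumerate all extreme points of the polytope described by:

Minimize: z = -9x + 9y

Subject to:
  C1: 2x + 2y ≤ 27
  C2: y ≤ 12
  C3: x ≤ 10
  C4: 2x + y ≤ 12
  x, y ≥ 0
Each vertex is the intersection of two constraint boundaries that also satisfies all remaining constraints:
  x = 0 and y = 0 → (0, 0)
  2x + y = 12 and y = 0 → (6, 0)
  y = 12 and 2x + y = 12 → (0, 12)

Vertices: (0, 0), (6, 0), (0, 12)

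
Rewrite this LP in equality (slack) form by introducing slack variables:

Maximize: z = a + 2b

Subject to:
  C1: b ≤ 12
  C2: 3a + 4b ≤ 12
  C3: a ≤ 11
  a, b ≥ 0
max z = a + 2b

s.t.
  b + s1 = 12
  3a + 4b + s2 = 12
  a + s3 = 11
  a, b, s1, s2, s3 ≥ 0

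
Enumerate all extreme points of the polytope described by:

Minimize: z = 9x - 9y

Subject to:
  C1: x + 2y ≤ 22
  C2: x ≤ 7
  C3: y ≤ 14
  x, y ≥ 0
Each vertex is the intersection of two constraint boundaries that also satisfies all remaining constraints:
  x = 0 and y = 0 → (0, 0)
  x = 7 and y = 0 → (7, 0)
  x + 2y = 22 and x = 7 → (7, 7.5)
  x + 2y = 22 and x = 0 → (0, 11)

Vertices: (0, 0), (7, 0), (7, 7.5), (0, 11)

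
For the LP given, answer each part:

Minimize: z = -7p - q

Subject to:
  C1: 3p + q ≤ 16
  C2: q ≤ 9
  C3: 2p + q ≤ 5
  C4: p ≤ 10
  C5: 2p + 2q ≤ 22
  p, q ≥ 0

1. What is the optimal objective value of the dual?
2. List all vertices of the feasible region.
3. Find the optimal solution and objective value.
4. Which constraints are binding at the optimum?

1. -17.5 (by strong duality, equal to the primal optimum)
2. (0, 0), (2.5, 0), (0, 5)
3. p = 2.5, q = 0, z = -17.5
4. C3, q ≥ 0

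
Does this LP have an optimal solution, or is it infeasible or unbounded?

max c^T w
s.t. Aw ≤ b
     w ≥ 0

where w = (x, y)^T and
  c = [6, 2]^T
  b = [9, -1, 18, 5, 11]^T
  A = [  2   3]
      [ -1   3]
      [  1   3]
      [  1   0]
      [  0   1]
The point (4.5, 0) satisfies every constraint, so the LP is feasible; the constraints give x ≤ 5 and y ≤ 11, which with x, y ≥ 0 keep the feasible region inside a bounded box. A feasible, bounded LP attains a finite optimum at a vertex.

Evaluating z = 6x + 2y at each vertex:
  (1, 0): z = 6
  (4.5, 0): z = 27
  (3.333, 0.7778): z = 21.56

Feasible with finite optimum z* = 27 at (4.5, 0).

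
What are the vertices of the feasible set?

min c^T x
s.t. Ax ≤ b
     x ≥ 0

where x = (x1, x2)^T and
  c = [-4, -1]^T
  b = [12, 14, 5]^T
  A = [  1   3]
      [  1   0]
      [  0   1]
Each vertex is the intersection of two constraint boundaries that also satisfies all remaining constraints:
  x1 = 0 and x2 = 0 → (0, 0)
  x1 + 3x2 = 12 and x2 = 0 → (12, 0)
  x1 + 3x2 = 12 and x1 = 0 → (0, 4)

Vertices: (0, 0), (12, 0), (0, 4)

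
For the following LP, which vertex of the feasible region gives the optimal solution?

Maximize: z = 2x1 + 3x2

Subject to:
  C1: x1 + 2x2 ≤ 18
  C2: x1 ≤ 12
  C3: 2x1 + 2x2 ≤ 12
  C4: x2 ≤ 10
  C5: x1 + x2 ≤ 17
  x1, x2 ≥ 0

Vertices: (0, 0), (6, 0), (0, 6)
(0, 6) with z = 18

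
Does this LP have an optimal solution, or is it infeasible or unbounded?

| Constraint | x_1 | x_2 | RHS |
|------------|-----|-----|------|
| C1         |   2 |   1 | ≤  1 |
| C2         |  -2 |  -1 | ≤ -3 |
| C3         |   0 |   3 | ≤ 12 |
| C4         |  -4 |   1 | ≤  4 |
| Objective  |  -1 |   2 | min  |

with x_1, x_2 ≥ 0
C1 requires 2x_1 + x_2 ≤ 1, while C2 (-2x_1 - x_2 ≤ -3) is equivalent to 2x_1 + x_2 ≥ 3. Together they would need 3 ≤ 2x_1 + x_2 ≤ 1, which is impossible since 3 > 1. No point satisfies all constraints.

Infeasible: no point satisfies all constraints simultaneously.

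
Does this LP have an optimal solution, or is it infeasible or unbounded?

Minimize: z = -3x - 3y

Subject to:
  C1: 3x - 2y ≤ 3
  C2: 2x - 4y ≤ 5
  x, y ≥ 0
Feasible point: (0, 0) satisfies every constraint, so the LP is feasible.
Direction d = (0, 1): for each constraint row a, a·d ≤ 0 —
  (3)(0) + (-2)(1) = -2 ≤ 0
  (2)(0) + (-4)(1) = -4 ≤ 0
and d ≥ 0, so (0, 0) + t·d stays feasible for every t ≥ 0. Along this ray z = -3x - 3y changes by -3 per unit t, so z → −∞.

Unbounded — the objective can decrease without bound over the feasible region.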